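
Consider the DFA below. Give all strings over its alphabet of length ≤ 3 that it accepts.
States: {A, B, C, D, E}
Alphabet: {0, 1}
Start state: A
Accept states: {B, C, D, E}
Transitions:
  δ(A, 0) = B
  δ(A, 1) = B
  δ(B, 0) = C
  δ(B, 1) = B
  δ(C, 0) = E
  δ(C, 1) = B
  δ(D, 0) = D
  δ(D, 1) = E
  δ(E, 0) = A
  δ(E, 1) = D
0, 1, 00, 01, 10, 11, 000, 001, 010, 011, 100, 101, 110, 111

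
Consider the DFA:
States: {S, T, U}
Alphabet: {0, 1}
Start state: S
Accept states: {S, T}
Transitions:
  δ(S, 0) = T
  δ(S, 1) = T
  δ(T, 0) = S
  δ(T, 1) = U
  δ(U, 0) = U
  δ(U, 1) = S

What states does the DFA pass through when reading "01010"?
read '0': S → T
  read '1': T → U
  read '0': U → U
  read '1': U → S
  read '0': S → T
S -> T -> U -> U -> S -> T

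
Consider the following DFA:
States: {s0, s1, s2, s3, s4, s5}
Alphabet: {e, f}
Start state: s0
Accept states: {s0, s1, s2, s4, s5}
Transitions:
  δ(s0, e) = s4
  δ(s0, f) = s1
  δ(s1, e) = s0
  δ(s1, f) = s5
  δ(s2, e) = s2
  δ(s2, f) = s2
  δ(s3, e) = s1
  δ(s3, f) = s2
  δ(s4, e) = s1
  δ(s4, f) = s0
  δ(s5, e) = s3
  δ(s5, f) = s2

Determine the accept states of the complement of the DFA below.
Complement accept states = All states \ Original accept states
= {s0, s1, s2, s3, s4, s5} \ {s0, s1, s2, s4, s5}
{s3}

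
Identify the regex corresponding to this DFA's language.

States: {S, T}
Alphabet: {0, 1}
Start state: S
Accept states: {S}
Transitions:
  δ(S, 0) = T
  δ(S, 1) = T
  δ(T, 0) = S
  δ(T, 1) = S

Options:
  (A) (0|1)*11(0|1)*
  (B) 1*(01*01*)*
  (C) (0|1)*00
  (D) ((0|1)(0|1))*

Check each option against the DFA on short strings; one disagreement eliminates an option:
  (A) (0|1)*11(0|1)*: on ε the DFA stays in S and accepts (S ∈ Accept), but the regex does not match it → eliminate
  (B) 1*(01*01*)*: on '1' the DFA goes S → T and rejects (T ∉ Accept), but the regex matches it → eliminate
  (C) (0|1)*00: on ε the DFA stays in S and accepts (S ∈ Accept), but the regex does not match it → eliminate
  (D) ((0|1)(0|1))*: agrees with the DFA on every string of length ≤ 6
Only (D) is consistent with the DFA.
(D) ((0|1)(0|1))*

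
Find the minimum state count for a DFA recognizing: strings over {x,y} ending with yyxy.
By Myhill–Nerode, count the distinguishable equivalence classes: 5 classes — one per longest suffix of the input that is a prefix of 'yyxy' (lengths 0 through 4); only the length-4 class is accepting.
5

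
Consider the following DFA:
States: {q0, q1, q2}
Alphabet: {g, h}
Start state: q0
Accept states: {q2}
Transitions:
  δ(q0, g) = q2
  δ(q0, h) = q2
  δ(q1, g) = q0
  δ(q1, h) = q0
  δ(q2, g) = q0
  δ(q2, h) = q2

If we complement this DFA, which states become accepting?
Complement accept states = All states \ Original accept states
= {q0, q1, q2} \ {q2}
{q0, q1}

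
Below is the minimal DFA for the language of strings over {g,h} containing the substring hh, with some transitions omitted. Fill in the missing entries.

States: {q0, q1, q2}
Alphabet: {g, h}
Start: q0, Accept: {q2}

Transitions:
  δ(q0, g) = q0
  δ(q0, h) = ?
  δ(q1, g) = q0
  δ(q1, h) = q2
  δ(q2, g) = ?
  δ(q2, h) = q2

From the language and accept set, identify what each state tracks — q0: no progress toward hh; q1: one trailing h; q2: substring hh seen.
Each missing δ(q, a) is the state matching the new tracked value after reading a.
δ(q0, h) = q1; δ(q2, g) = q2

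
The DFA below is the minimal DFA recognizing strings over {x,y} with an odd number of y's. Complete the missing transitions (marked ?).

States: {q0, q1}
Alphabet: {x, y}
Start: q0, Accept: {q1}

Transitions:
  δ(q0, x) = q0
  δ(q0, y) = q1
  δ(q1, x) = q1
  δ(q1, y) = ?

From the language and accept set, identify what each state tracks — q0: even number of y's so far; q1: odd number of y's so far.
Each missing δ(q, a) is the state matching the new tracked value after reading a.
δ(q1, y) = q0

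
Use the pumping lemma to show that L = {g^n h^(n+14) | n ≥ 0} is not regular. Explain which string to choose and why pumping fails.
Assume L is regular with pumping length p. Idea: pumping the g-block breaks the fixed offset of 14.
Choose s = g^p h^(p+14) ∈ L. By the pumping lemma, s = xyz with |xy| ≤ p, |y| > 0, so y = g^k with k ≥ 1. Then xy²z = g^(p+k) h^(p+14). For this to be in L we would need p+14 = (p+k)+14, i.e. k = 0, contradicting k ≥ 1. So xy²z ∉ L.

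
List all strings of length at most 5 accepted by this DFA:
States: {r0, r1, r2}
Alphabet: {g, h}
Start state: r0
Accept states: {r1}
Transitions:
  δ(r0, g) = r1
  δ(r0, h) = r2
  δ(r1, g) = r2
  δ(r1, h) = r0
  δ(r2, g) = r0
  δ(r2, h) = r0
g, ghg, hgg, hhg, gggg, gghg, ghghg, ghhgg, ghhhg, hgghg, hghgg, hghhg, hhghg, hhhgg, hhhhg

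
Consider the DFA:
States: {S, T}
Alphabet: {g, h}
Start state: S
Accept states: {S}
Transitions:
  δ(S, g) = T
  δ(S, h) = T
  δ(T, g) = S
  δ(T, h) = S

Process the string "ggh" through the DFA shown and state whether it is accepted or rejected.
Processing string "ggh":
  S --g--> T
  T --g--> S
  S --h--> T
Final state: T
Accept states: {S}
No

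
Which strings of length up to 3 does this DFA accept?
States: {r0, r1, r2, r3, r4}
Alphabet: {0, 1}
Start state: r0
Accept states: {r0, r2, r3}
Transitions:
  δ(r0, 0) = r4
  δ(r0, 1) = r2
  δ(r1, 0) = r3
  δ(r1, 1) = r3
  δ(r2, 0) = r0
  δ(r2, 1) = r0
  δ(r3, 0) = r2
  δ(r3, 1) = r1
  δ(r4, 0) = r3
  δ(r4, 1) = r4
ε, 1, 00, 10, 11, 000, 010, 101, 111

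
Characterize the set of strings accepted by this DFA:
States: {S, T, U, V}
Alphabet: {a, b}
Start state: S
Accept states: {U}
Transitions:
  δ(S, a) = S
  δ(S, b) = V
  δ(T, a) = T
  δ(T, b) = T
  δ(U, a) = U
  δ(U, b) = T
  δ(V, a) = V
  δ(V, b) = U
Testing a few strings:
  'b' → reject
  'aaba' → reject
  'abb' → accept
  'aaaa' → reject
State roles: S=zero b's; T=≥ three b's (dead); U=two b's; V=one b
All strings over {a,b} containing exactly two b's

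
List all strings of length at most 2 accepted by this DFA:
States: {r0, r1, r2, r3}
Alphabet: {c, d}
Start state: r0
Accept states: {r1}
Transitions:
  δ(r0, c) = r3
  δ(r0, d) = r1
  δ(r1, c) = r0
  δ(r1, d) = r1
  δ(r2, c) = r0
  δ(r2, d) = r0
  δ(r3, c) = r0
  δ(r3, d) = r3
d, dd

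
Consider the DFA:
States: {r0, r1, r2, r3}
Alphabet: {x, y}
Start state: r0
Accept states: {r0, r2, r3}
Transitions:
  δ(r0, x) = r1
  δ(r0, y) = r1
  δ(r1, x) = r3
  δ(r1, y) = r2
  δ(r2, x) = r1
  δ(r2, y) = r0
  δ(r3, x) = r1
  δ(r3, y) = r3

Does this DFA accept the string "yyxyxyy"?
Processing string "yyxyxyy":
  r0 --y--> r1
  r1 --y--> r2
  r2 --x--> r1
  r1 --y--> r2
  r2 --x--> r1
  r1 --y--> r2
  r2 --y--> r0
Final state: r0
Accept states: {r0, r2, r3}
Yes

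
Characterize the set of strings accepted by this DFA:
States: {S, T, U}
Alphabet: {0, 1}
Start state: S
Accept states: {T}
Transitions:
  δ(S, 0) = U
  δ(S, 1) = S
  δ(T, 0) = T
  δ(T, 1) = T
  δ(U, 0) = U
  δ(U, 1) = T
Testing a few strings:
  '1111' → reject
  '01' → accept
  '1101' → accept
  '0110' → accept
State roles: S=no 0 seen yet; T=substring 01 seen; U=seen a 0, waiting for 1
All binary strings containing the substring 01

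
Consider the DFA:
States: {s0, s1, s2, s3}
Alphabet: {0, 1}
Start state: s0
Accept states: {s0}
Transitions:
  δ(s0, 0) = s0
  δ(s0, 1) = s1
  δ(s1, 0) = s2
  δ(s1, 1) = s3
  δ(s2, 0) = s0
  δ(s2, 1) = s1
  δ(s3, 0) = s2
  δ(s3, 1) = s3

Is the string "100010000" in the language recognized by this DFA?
Processing string "100010000":
  s0 --1--> s1
  s1 --0--> s2
  s2 --0--> s0
  s0 --0--> s0
  s0 --1--> s1
  s1 --0--> s2
  s2 --0--> s0
  s0 --0--> s0
  s0 --0--> s0
Final state: s0
Accept states: {s0}
Yes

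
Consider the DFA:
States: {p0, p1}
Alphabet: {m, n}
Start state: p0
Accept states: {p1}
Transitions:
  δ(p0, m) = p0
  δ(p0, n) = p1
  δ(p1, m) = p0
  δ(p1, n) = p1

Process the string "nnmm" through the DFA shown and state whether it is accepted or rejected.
Processing string "nnmm":
  p0 --n--> p1
  p1 --n--> p1
  p1 --m--> p0
  p0 --m--> p0
Final state: p0
Accept states: {p1}
No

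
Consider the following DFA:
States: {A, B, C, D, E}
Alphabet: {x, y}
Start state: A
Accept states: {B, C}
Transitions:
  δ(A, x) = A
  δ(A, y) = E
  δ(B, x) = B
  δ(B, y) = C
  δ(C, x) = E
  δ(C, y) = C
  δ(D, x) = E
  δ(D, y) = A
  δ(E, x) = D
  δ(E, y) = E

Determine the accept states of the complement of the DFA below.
Complement accept states = All states \ Original accept states
= {A, B, C, D, E} \ {B, C}
{A, D, E}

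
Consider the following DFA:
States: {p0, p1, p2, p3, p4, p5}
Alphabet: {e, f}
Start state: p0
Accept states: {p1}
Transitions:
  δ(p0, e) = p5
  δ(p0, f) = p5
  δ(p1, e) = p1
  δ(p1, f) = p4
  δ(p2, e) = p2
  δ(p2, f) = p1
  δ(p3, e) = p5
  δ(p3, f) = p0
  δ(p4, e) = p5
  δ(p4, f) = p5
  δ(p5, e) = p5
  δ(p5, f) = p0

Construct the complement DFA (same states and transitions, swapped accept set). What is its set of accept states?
Complement accept states = All states \ Original accept states
= {p0, p1, p2, p3, p4, p5} \ {p1}
{p0, p2, p3, p4, p5}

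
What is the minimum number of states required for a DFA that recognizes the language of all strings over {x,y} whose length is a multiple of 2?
By Myhill–Nerode, count the distinguishable equivalence classes: 2 classes — one per residue of the length mod 2; class i is distinguished from class j by any string of length (2 − i) mod 2.
2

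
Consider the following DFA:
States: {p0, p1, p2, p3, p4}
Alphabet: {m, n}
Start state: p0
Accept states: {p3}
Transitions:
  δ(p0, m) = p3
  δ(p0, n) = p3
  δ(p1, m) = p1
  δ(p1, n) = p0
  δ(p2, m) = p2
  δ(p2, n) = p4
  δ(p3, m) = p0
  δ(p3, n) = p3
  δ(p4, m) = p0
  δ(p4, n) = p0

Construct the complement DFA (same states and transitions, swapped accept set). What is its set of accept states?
Complement accept states = All states \ Original accept states
= {p0, p1, p2, p3, p4} \ {p3}
{p0, p1, p2, p4}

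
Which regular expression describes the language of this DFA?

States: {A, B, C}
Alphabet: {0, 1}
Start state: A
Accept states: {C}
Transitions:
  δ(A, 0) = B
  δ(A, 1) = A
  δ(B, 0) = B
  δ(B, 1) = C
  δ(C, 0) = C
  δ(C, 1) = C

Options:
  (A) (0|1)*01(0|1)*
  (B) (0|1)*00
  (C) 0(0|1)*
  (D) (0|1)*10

Check each option against the DFA on short strings; one disagreement eliminates an option:
  (A) (0|1)*01(0|1)*: agrees with the DFA on every string of length ≤ 6
  (B) (0|1)*00: on '00' the DFA goes A → B → B and rejects (B ∉ Accept), but the regex matches it → eliminate
  (C) 0(0|1)*: on '0' the DFA goes A → B and rejects (B ∉ Accept), but the regex matches it → eliminate
  (D) (0|1)*10: on '01' the DFA goes A → B → C and accepts (C ∈ Accept), but the regex does not match it → eliminate
Only (A) is consistent with the DFA.
(A) (0|1)*01(0|1)*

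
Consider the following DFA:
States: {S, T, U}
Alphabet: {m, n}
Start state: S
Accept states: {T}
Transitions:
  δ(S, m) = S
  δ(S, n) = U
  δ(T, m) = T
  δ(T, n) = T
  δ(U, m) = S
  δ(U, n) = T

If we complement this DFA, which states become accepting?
Complement accept states = All states \ Original accept states
= {S, T, U} \ {T}
{S, U}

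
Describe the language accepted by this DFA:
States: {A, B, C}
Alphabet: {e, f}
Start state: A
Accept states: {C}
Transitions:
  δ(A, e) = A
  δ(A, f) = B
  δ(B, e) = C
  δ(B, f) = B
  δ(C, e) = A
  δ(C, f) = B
Testing a few strings:
  'eef' → reject
  'eefe' → accept
  'ff' → reject
  'fef' → reject
State roles: A=no suffix match; B=one trailing f; C=suffix is fe
All strings over {e,f} ending with fe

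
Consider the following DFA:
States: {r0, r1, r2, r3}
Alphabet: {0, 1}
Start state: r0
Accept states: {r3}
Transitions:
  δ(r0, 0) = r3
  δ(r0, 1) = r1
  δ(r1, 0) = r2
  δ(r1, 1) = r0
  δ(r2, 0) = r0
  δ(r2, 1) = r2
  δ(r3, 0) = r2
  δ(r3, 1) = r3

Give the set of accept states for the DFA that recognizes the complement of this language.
Complement accept states = All states \ Original accept states
= {r0, r1, r2, r3} \ {r3}
{r0, r1, r2}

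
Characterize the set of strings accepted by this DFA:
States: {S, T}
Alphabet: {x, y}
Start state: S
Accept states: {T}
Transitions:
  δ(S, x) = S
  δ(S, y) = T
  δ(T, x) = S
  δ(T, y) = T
Testing a few strings:
  'x' → reject
  'xyy' → accept
  'xxx' → reject
  'yxy' → accept
State roles: S=last symbol not y; T=last symbol is y
All strings over {x,y} ending with y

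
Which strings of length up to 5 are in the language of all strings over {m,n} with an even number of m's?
ε, n, mm, nn, mmn, mnm, nmm, nnn, mmmm, mmnn, mnmn, mnnm, nmmn, nmnm, nnmm, nnnn, mmmmn, mmmnm, mmnmm, mmnnn, mnmmm, mnmnn, mnnmn, mnnnm, nmmmm, nmmnn, nmnmn, nmnnm, nnmmn, nnmnm, nnnmm, nnnnn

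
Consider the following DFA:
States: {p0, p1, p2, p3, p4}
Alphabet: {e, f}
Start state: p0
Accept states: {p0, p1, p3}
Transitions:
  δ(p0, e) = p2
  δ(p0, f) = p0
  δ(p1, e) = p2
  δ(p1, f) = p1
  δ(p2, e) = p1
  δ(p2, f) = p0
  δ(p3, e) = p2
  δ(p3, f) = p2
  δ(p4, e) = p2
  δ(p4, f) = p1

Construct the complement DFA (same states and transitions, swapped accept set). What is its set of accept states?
Complement accept states = All states \ Original accept states
= {p0, p1, p2, p3, p4} \ {p0, p1, p3}
{p2, p4}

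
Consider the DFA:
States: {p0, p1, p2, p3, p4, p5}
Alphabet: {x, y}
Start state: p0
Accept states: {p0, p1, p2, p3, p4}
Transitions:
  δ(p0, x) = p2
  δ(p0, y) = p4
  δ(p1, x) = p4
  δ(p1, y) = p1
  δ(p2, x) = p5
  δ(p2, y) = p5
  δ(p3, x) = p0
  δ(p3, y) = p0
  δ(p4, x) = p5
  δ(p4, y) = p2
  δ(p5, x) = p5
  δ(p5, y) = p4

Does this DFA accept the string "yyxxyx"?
Processing string "yyxxyx":
  p0 --y--> p4
  p4 --y--> p2
  p2 --x--> p5
  p5 --x--> p5
  p5 --y--> p4
  p4 --x--> p5
Final state: p5
Accept states: {p0, p1, p2, p3, p4}
No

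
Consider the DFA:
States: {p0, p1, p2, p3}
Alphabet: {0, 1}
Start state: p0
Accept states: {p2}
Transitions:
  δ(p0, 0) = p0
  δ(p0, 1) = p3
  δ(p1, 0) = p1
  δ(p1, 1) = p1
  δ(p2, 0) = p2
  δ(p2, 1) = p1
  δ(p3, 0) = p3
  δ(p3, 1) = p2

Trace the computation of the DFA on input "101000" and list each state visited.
read '1': p0 → p3
  read '0': p3 → p3
  read '1': p3 → p2
  read '0': p2 → p2
  read '0': p2 → p2
  read '0': p2 → p2
p0 -> p3 -> p3 -> p2 -> p2 -> p2 -> p2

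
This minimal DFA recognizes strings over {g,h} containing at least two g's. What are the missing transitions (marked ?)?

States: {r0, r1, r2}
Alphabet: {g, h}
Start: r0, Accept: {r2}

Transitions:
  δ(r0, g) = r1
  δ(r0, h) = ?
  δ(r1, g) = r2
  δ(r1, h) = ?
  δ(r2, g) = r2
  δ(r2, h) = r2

From the language and accept set, identify what each state tracks — r0: zero g's seen; r1: one g seen; r2: ≥ two g's seen.
Each missing δ(q, a) is the state matching the new tracked value after reading a.
δ(r0, h) = r0; δ(r1, h) = r1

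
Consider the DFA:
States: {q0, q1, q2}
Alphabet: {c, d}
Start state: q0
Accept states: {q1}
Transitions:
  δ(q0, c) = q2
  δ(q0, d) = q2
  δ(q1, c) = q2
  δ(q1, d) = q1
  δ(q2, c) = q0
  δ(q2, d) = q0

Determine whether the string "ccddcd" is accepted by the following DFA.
Processing string "ccddcd":
  q0 --c--> q2
  q2 --c--> q0
  q0 --d--> q2
  q2 --d--> q0
  q0 --c--> q2
  q2 --d--> q0
Final state: q0
Accept states: {q1}
No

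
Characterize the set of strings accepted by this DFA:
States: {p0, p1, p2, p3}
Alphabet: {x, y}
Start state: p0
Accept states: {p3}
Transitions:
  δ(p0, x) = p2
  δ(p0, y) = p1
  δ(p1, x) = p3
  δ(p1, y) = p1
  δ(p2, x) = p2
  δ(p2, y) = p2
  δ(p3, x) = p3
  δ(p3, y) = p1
Testing a few strings:
  'xxxx' → reject
  'yx' → accept
  'xy' → reject
  'yyyy' → reject
State roles: p0=no input read; p1=started with y, last symbol y; p2=started with x (dead); p3=started with y, last symbol x
All strings over {x,y} that start with y and end with x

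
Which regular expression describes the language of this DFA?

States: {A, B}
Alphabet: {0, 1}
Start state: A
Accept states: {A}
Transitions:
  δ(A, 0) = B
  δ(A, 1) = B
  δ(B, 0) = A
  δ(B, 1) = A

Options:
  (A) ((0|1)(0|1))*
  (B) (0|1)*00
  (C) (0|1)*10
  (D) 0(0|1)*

Check each option against the DFA on short strings; one disagreement eliminates an option:
  (A) ((0|1)(0|1))*: agrees with the DFA on every string of length ≤ 6
  (B) (0|1)*00: on ε the DFA stays in A and accepts (A ∈ Accept), but the regex does not match it → eliminate
  (C) (0|1)*10: on ε the DFA stays in A and accepts (A ∈ Accept), but the regex does not match it → eliminate
  (D) 0(0|1)*: on ε the DFA stays in A and accepts (A ∈ Accept), but the regex does not match it → eliminate
Only (A) is consistent with the DFA.
(A) ((0|1)(0|1))*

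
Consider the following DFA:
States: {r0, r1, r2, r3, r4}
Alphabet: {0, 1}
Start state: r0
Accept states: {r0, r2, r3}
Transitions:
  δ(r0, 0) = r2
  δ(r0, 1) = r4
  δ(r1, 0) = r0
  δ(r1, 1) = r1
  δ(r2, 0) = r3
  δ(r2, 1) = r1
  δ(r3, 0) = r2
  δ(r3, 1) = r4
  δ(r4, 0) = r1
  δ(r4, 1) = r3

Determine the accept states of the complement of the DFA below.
Complement accept states = All states \ Original accept states
= {r0, r1, r2, r3, r4} \ {r0, r2, r3}
{r1, r4}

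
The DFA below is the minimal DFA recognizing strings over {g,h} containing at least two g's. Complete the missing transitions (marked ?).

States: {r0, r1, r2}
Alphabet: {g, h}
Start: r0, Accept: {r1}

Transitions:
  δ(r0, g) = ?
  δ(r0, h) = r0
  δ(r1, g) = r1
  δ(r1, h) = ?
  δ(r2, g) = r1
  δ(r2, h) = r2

From the language and accept set, identify what each state tracks — r0: zero g's seen; r1: ≥ two g's seen; r2: one g seen.
Each missing δ(q, a) is the state matching the new tracked value after reading a.
δ(r0, g) = r2; δ(r1, h) = r1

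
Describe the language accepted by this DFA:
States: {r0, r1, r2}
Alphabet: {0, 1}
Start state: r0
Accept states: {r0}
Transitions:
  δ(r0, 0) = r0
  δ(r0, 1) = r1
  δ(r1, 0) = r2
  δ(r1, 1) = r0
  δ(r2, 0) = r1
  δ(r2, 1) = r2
Testing a few strings:
  '1' → reject
  '011' → accept
  '0' → accept
  '0000' → accept
State roles: r0=value ≡ 0 (mod 3); r1=value ≡ 1 (mod 3); r2=value ≡ 2 (mod 3)
All binary strings representing a multiple of 3 (read in base 2; leading zeros allowed and ε counts as 0)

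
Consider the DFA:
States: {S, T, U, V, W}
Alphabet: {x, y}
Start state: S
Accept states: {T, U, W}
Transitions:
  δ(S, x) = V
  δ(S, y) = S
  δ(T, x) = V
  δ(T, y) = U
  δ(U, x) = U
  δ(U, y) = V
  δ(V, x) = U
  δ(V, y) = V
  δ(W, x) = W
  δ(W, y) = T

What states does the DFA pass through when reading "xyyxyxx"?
read 'x': S → V
  read 'y': V → V
  read 'y': V → V
  read 'x': V → U
  read 'y': U → V
  read 'x': V → U
  read 'x': U → U
S -> V -> V -> V -> U -> V -> U -> U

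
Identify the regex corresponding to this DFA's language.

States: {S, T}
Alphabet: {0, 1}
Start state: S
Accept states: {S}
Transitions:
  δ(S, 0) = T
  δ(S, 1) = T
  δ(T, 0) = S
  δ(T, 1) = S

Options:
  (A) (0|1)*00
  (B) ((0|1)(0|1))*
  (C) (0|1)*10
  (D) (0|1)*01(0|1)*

Check each option against the DFA on short strings; one disagreement eliminates an option:
  (A) (0|1)*00: on ε the DFA stays in S and accepts (S ∈ Accept), but the regex does not match it → eliminate
  (B) ((0|1)(0|1))*: agrees with the DFA on every string of length ≤ 6
  (C) (0|1)*10: on ε the DFA stays in S and accepts (S ∈ Accept), but the regex does not match it → eliminate
  (D) (0|1)*01(0|1)*: on ε the DFA stays in S and accepts (S ∈ Accept), but the regex does not match it → eliminate
Only (B) is consistent with the DFA.
(B) ((0|1)(0|1))*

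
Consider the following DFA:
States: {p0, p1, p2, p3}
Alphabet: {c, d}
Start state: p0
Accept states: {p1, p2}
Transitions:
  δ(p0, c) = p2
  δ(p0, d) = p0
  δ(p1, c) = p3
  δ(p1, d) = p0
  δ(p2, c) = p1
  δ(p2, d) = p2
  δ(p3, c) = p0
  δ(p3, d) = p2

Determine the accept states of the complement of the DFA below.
Complement accept states = All states \ Original accept states
= {p0, p1, p2, p3} \ {p1, p2}
{p0, p3}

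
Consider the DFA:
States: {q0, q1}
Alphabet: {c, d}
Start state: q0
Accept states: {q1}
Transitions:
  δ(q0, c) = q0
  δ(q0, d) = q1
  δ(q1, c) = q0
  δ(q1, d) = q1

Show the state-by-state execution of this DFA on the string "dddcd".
read 'd': q0 → q1
  read 'd': q1 → q1
  read 'd': q1 → q1
  read 'c': q1 → q0
  read 'd': q0 → q1
q0 -> q1 -> q1 -> q1 -> q0 -> q1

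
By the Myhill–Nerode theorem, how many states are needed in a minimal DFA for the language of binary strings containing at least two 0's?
By Myhill–Nerode, count the distinguishable equivalence classes: three classes — 0, 1, or ≥2 0's seen.
3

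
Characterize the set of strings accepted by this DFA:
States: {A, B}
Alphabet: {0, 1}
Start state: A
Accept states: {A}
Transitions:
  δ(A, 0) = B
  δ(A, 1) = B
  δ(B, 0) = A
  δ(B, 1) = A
Testing a few strings:
  '01' → accept
  '0' → reject
  '000' → reject
  '101' → reject
State roles: A=even length so far; B=odd length so far
All binary strings of even length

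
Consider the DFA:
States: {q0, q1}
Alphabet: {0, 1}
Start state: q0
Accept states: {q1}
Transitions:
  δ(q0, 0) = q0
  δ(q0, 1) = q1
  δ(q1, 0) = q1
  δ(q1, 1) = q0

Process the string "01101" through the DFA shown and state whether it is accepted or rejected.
Processing string "01101":
  q0 --0--> q0
  q0 --1--> q1
  q1 --1--> q0
  q0 --0--> q0
  q0 --1--> q1
Final state: q1
Accept states: {q1}
Yes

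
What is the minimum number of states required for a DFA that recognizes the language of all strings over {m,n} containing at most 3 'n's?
By Myhill–Nerode, count the distinguishable equivalence classes: 5 classes — having seen 0, 1, …, 3, or >3 copies of 'n'; counts 0 through 3 are accepting and >3 is dead.
5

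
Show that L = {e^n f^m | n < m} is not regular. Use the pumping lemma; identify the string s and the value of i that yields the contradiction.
Assume L is regular with pumping length p. Idea: pumping up the e-block makes the e-count reach the f-count.
Choose s = e^p f^(p+1) ∈ L. By the pumping lemma, s = xyz with |xy| ≤ p, |y| > 0, so y = e^k with k ≥ 1. Then xy²z = e^(p+k) f^(p+1). Since p+k ≥ p+1, the number of e's is no longer strictly less than the number of f's, so xy²z ∉ L.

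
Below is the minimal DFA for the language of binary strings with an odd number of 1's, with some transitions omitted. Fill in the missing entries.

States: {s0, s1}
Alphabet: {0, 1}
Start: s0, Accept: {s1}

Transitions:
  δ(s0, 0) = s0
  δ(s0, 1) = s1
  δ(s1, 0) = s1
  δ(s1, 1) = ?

From the language and accept set, identify what each state tracks — s0: even number of 1's so far; s1: odd number of 1's so far.
Each missing δ(q, a) is the state matching the new tracked value after reading a.
δ(s1, 1) = s0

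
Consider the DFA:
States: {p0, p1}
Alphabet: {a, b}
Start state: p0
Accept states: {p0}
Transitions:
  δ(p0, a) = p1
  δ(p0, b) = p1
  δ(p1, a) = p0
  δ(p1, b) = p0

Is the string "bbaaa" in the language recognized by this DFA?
Processing string "bbaaa":
  p0 --b--> p1
  p1 --b--> p0
  p0 --a--> p1
  p1 --a--> p0
  p0 --a--> p1
Final state: p1
Accept states: {p0}
No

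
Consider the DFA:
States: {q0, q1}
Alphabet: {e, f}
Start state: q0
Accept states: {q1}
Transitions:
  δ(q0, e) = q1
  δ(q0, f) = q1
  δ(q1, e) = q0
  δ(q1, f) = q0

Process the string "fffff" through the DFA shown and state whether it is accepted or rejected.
Processing string "fffff":
  q0 --f--> q1
  q1 --f--> q0
  q0 --f--> q1
  q1 --f--> q0
  q0 --f--> q1
Final state: q1
Accept states: {q1}
Yes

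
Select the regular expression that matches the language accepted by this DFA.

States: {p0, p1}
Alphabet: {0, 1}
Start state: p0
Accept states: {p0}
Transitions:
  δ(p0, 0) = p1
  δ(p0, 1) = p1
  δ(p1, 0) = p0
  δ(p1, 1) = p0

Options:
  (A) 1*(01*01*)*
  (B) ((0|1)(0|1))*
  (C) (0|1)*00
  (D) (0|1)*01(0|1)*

Check each option against the DFA on short strings; one disagreement eliminates an option:
  (A) 1*(01*01*)*: on '1' the DFA goes p0 → p1 and rejects (p1 ∉ Accept), but the regex matches it → eliminate
  (B) ((0|1)(0|1))*: agrees with the DFA on every string of length ≤ 6
  (C) (0|1)*00: on ε the DFA stays in p0 and accepts (p0 ∈ Accept), but the regex does not match it → eliminate
  (D) (0|1)*01(0|1)*: on ε the DFA stays in p0 and accepts (p0 ∈ Accept), but the regex does not match it → eliminate
Only (B) is consistent with the DFA.
(B) ((0|1)(0|1))*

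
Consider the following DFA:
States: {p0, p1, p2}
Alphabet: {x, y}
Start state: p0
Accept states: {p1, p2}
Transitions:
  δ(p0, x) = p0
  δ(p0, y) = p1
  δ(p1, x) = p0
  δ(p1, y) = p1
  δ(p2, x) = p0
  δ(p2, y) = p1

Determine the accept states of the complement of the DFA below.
Complement accept states = All states \ Original accept states
= {p0, p1, p2} \ {p1, p2}
{p0}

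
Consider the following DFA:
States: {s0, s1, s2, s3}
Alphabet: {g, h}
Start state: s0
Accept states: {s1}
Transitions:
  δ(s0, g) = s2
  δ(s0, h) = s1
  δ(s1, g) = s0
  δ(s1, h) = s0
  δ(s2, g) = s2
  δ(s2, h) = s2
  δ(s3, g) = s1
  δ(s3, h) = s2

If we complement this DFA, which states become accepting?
Complement accept states = All states \ Original accept states
= {s0, s1, s2, s3} \ {s1}
{s0, s2, s3}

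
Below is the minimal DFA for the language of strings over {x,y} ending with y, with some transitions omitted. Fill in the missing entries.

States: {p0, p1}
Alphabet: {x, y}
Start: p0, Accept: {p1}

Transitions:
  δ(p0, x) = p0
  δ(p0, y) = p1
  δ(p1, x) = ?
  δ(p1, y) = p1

From the language and accept set, identify what each state tracks — p0: last symbol not y; p1: last symbol is y.
Each missing δ(q, a) is the state matching the new tracked value after reading a.
δ(p1, x) = p0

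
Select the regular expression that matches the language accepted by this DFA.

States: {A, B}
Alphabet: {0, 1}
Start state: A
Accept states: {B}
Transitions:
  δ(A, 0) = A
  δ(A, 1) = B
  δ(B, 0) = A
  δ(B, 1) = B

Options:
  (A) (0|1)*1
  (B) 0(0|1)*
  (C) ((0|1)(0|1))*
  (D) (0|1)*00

Check each option against the DFA on short strings; one disagreement eliminates an option:
  (A) (0|1)*1: agrees with the DFA on every string of length ≤ 6
  (B) 0(0|1)*: on '0' the DFA goes A → A and rejects (A ∉ Accept), but the regex matches it → eliminate
  (C) ((0|1)(0|1))*: on ε the DFA stays in A and rejects (A ∉ Accept), but the regex matches it → eliminate
  (D) (0|1)*00: on '1' the DFA goes A → B and accepts (B ∈ Accept), but the regex does not match it → eliminate
Only (A) is consistent with the DFA.
(A) (0|1)*1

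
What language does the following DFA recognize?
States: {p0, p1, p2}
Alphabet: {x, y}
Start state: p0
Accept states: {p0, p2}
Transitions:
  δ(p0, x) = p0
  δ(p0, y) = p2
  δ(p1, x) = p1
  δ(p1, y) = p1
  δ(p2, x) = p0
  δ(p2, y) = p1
Testing a few strings:
  'xyy' → reject
  'y' → accept
  'yyx' → reject
  'xy' → accept
State roles: p0=last symbol not y (ok); p1=saw yy (dead); p2=last symbol y (ok)
All strings over {x,y} with no two consecutive y's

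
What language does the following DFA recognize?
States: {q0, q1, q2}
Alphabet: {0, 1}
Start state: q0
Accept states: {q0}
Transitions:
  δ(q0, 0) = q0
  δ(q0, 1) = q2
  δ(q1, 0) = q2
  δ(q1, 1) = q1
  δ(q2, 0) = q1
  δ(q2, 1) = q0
Testing a few strings:
  '00' → accept
  '1101' → reject
  '10' → reject
  '111' → reject
State roles: q0=value ≡ 0 (mod 3); q1=value ≡ 2 (mod 3); q2=value ≡ 1 (mod 3)
All binary strings representing a multiple of 3 (read in base 2; leading zeros allowed and ε counts as 0)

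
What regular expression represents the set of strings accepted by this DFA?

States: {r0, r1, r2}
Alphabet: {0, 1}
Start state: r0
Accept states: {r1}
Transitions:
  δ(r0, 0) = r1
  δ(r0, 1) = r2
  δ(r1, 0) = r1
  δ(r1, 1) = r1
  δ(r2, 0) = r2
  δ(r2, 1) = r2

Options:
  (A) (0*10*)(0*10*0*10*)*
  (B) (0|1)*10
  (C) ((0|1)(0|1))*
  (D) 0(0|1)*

Check each option against the DFA on short strings; one disagreement eliminates an option:
  (A) (0*10*)(0*10*0*10*)*: on '0' the DFA goes r0 → r1 and accepts (r1 ∈ Accept), but the regex does not match it → eliminate
  (B) (0|1)*10: on '0' the DFA goes r0 → r1 and accepts (r1 ∈ Accept), but the regex does not match it → eliminate
  (C) ((0|1)(0|1))*: on ε the DFA stays in r0 and rejects (r0 ∉ Accept), but the regex matches it → eliminate
  (D) 0(0|1)*: agrees with the DFA on every string of length ≤ 6
Only (D) is consistent with the DFA.
(D) 0(0|1)*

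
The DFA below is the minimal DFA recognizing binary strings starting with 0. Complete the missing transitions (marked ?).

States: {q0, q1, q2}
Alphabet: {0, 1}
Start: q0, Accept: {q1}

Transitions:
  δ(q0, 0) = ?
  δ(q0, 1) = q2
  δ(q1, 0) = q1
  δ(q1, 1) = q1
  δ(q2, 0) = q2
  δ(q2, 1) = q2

From the language and accept set, identify what each state tracks — q0: no input read; q1: started with 0; q2: started with 1 (dead).
Each missing δ(q, a) is the state matching the new tracked value after reading a.
δ(q0, 0) = q1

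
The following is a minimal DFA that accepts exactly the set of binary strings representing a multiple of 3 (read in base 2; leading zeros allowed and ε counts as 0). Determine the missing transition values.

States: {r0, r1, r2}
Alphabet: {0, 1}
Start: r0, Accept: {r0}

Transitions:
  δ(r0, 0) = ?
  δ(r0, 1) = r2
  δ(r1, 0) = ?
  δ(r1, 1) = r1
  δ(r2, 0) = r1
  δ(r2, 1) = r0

From the language and accept set, identify what each state tracks — r0: value ≡ 0 (mod 3); r1: value ≡ 2 (mod 3); r2: value ≡ 1 (mod 3).
Each missing δ(q, a) is the state matching the new tracked value after reading a.
δ(r0, 0) = r0; δ(r1, 0) = r2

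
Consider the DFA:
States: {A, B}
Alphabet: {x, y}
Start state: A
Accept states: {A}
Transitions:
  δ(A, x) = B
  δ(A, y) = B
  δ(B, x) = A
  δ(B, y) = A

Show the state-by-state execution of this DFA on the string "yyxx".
read 'y': A → B
  read 'y': B → A
  read 'x': A → B
  read 'x': B → A
A -> B -> A -> B -> A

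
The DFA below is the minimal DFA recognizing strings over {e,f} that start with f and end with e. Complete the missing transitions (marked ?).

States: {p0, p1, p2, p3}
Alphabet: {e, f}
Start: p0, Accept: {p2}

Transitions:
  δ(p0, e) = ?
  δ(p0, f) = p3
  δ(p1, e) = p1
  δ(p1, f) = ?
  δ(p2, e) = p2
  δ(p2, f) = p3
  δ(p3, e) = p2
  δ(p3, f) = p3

From the language and accept set, identify what each state tracks — p0: no input read; p1: started with e (dead); p2: started with f, last symbol e; p3: started with f, last symbol f.
Each missing δ(q, a) is the state matching the new tracked value after reading a.
δ(p0, e) = p1; δ(p1, f) = p1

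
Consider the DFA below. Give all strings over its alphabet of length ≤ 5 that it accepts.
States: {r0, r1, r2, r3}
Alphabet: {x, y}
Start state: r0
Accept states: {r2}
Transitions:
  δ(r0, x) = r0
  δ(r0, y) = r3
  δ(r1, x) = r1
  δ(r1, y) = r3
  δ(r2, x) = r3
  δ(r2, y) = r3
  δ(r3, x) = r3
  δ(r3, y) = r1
None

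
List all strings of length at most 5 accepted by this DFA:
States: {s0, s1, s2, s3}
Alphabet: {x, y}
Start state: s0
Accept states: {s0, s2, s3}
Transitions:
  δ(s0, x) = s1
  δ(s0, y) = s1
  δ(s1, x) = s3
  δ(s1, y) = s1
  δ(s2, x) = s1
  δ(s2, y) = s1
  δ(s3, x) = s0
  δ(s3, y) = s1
ε, xx, yx, xxx, xyx, yxx, yyx, xxyx, xyxx, xyyx, yxyx, yyxx, yyyx, xxxxx, xxxyx, xxyxx, xxyyx, xyxyx, xyyxx, xyyyx, yxxxx, yxxyx, yxyxx, yxyyx, yyxyx, yyyxx, yyyyx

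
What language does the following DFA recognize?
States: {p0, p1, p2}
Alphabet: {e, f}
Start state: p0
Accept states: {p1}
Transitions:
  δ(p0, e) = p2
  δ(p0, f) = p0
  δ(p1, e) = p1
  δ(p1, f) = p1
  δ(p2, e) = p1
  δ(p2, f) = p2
Testing a few strings:
  'efef' → accept
  'eee' → accept
  'f' → reject
  'fee' → accept
State roles: p0=zero e's seen; p1=≥ two e's seen; p2=one e seen
All strings over {e,f} containing at least two e's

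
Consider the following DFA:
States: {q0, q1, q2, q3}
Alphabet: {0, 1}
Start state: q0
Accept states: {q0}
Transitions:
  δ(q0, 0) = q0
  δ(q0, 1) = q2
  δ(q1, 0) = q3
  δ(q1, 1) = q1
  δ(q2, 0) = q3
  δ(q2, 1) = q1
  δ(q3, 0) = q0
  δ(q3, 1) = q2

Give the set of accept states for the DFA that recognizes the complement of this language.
Complement accept states = All states \ Original accept states
= {q0, q1, q2, q3} \ {q0}
{q1, q2, q3}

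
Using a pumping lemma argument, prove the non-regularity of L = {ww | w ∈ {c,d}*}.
Assume L is regular with pumping length p. Idea: pumping the leading c-block breaks the equality of the two halves.
Choose s = c^p d c^p d ∈ L (with w = c^p d). |s| = 2p+2 ≥ p. By the pumping lemma, s = xyz with |xy| ≤ p, |y| > 0, so y = c^k with k ≥ 1, in the first c-block. Then xy²z = c^(p+k) d c^p d, of length 2p+2+k. If k is odd this length is odd, so it cannot be of the form ww. If k is even, each half has length p+1+k/2 ≤ p+k, so the first half lies entirely inside the leading c-block and contains no d, while the second half ends in d; the halves differ. Either way xy²z ∉ L.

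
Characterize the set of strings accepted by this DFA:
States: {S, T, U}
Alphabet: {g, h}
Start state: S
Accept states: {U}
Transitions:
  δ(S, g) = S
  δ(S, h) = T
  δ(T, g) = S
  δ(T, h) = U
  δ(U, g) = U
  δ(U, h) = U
Testing a few strings:
  'h' → reject
  'gh' → reject
  'gg' → reject
  'g' → reject
State roles: S=no progress toward hh; T=one trailing h; U=substring hh seen
All strings over {g,h} containing the substring hh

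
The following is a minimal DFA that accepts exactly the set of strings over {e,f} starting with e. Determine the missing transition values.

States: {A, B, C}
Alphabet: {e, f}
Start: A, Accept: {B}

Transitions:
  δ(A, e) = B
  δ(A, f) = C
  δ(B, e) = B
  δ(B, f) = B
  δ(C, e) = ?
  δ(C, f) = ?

From the language and accept set, identify what each state tracks — A: no input read; B: started with e; C: started with f (dead).
Each missing δ(q, a) is the state matching the new tracked value after reading a.
δ(C, e) = C; δ(C, f) = C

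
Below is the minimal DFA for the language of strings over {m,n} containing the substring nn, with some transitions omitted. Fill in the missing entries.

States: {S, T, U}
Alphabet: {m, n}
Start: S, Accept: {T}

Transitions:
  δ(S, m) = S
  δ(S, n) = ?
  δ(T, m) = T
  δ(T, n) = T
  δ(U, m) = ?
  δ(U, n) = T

From the language and accept set, identify what each state tracks — S: no progress toward nn; T: substring nn seen; U: one trailing n.
Each missing δ(q, a) is the state matching the new tracked value after reading a.
δ(S, n) = U; δ(U, m) = S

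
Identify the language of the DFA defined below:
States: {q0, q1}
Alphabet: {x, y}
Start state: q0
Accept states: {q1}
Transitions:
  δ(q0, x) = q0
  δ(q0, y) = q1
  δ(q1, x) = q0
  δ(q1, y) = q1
Testing a few strings:
  'xxx' → reject
  'yx' → reject
  'yyy' → accept
  'y' → accept
State roles: q0=last symbol not y; q1=last symbol is y
All strings over {x,y} ending with y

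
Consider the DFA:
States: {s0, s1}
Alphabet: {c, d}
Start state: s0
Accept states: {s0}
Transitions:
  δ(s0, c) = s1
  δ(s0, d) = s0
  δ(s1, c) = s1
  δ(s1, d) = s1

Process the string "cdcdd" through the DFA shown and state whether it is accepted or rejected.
Processing string "cdcdd":
  s0 --c--> s1
  s1 --d--> s1
  s1 --c--> s1
  s1 --d--> s1
  s1 --d--> s1
Final state: s1
Accept states: {s0}
No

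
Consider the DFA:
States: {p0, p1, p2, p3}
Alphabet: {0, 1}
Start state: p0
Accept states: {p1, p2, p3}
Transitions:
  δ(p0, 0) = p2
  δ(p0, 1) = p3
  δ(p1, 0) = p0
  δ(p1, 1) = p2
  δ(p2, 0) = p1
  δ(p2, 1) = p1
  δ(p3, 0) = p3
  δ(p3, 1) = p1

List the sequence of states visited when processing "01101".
read '0': p0 → p2
  read '1': p2 → p1
  read '1': p1 → p2
  read '0': p2 → p1
  read '1': p1 → p2
p0 -> p2 -> p1 -> p2 -> p1 -> p2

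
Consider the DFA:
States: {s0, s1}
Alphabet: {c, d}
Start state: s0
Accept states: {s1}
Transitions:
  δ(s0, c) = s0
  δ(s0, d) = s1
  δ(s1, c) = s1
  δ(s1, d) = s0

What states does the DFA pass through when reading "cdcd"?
read 'c': s0 → s0
  read 'd': s0 → s1
  read 'c': s1 → s1
  read 'd': s1 → s0
s0 -> s0 -> s1 -> s1 -> s0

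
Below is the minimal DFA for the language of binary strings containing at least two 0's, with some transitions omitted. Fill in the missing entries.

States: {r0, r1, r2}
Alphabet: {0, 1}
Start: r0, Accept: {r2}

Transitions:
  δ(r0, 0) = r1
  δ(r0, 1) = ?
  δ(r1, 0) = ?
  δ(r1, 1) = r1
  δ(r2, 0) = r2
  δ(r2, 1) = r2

From the language and accept set, identify what each state tracks — r0: zero 0's seen; r1: one 0 seen; r2: ≥ two 0's seen.
Each missing δ(q, a) is the state matching the new tracked value after reading a.
δ(r0, 1) = r0; δ(r1, 0) = r2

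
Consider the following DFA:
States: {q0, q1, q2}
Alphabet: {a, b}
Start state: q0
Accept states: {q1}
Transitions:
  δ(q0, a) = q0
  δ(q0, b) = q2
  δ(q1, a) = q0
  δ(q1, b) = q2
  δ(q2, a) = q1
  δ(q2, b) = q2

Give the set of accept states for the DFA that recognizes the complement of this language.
Complement accept states = All states \ Original accept states
= {q0, q1, q2} \ {q1}
{q0, q2}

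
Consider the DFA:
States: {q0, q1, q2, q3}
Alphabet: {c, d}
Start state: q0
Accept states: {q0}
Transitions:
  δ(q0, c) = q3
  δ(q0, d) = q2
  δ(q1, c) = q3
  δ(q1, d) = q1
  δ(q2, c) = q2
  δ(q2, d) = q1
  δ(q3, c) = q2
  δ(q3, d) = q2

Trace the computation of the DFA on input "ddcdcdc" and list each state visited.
read 'd': q0 → q2
  read 'd': q2 → q1
  read 'c': q1 → q3
  read 'd': q3 → q2
  read 'c': q2 → q2
  read 'd': q2 → q1
  read 'c': q1 → q3
q0 -> q2 -> q1 -> q3 -> q2 -> q2 -> q1 -> q3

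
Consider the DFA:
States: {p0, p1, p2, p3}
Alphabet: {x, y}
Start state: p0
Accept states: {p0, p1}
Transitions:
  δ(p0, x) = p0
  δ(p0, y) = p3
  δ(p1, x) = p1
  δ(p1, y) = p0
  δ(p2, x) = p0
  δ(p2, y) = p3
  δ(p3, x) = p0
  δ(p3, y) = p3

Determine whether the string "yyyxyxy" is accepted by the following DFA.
Processing string "yyyxyxy":
  p0 --y--> p3
  p3 --y--> p3
  p3 --y--> p3
  p3 --x--> p0
  p0 --y--> p3
  p3 --x--> p0
  p0 --y--> p3
Final state: p3
Accept states: {p0, p1}
No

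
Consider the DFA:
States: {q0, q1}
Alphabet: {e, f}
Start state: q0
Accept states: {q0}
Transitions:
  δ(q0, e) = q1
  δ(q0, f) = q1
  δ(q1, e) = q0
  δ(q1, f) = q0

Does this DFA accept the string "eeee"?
Processing string "eeee":
  q0 --e--> q1
  q1 --e--> q0
  q0 --e--> q1
  q1 --e--> q0
Final state: q0
Accept states: {q0}
Yes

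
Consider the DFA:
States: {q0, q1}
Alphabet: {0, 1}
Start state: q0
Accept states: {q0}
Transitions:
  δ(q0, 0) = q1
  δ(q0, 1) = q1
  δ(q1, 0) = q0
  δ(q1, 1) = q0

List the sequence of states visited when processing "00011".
read '0': q0 → q1
  read '0': q1 → q0
  read '0': q0 → q1
  read '1': q1 → q0
  read '1': q0 → q1
q0 -> q1 -> q0 -> q1 -> q0 -> q1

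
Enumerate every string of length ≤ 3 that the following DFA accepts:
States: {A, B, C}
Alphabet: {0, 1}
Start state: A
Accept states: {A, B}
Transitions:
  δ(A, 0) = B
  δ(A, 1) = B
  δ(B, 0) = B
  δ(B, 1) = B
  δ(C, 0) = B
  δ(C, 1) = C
ε, 0, 1, 00, 01, 10, 11, 000, 001, 010, 011, 100, 101, 110, 111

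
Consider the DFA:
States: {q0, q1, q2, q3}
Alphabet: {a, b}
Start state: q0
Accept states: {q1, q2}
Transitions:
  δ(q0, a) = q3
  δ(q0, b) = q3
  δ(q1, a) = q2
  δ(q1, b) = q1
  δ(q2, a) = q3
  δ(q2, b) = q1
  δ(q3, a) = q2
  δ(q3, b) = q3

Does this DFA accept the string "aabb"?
Processing string "aabb":
  q0 --a--> q3
  q3 --a--> q2
  q2 --b--> q1
  q1 --b--> q1
Final state: q1
Accept states: {q1, q2}
Yes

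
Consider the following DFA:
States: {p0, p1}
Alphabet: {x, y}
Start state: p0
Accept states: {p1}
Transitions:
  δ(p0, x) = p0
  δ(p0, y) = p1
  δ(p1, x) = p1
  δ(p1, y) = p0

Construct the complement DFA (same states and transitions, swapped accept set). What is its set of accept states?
Complement accept states = All states \ Original accept states
= {p0, p1} \ {p1}
{p0}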